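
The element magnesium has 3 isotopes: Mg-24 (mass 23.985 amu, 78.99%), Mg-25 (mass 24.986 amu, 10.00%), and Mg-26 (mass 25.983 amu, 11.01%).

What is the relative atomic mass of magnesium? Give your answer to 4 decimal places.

24.3051 amu

Weight each isotope mass by its fractional abundance: 0.7899 × 23.985 + 0.1000 × 24.986 + 0.1101 × 25.983
= 18.94575 + 2.49860 + 2.86073 = 24.30508 amu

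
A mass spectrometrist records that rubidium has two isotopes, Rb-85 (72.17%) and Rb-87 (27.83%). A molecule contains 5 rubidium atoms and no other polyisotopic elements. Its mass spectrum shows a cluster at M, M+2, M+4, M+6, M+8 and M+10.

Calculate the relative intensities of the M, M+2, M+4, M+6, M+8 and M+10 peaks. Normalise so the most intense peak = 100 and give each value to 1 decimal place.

Each Rb atom is independently Rb-85 (p = 0.7217) or Rb-87 (q = 0.2783); the cluster is the binomial expansion (p + q)^5.
P(M) = 0.7217^5 = 0.195787
P(M+2) = 5 × 0.7217^4 × 0.2783^1 = 0.377494
P(M+4) = 10 × 0.7217^3 × 0.2783^2 = 0.291136
P(M+6) = 10 × 0.7217^2 × 0.2783^3 = 0.112267
P(M+8) = 5 × 0.7217^1 × 0.2783^4 = 0.021646
P(M+10) = 0.2783^5 = 0.001669
The M+2 peak is largest (0.377494); scaling to 100 gives 51.9 : 100.0 : 77.1 : 29.7 : 5.7 : 0.4.

51.9 : 100.0 : 77.1 : 29.7 : 5.7 : 0.4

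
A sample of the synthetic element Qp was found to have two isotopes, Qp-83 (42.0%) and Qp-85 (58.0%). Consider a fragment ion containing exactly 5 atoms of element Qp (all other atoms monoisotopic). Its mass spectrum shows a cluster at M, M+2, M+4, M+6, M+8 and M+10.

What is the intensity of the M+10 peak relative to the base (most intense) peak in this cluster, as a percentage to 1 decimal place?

19.1%

(0.420 + 0.580)^5 gives M 0.0131, M+2 0.0902, M+4 0.2492, M+6 0.3442, M+8 0.2376, M+10 0.0656; the largest is M+6.
P(M+6) = C(5,3) × 0.420^2 × 0.580^3 = 10 × 0.1764 × 0.195112 = 0.344178 (base)
P(M+10) = C(5,5) × 0.420^0 × 0.580^5 = 1 × 1.0000 × 0.06563568 = 0.065636
Relative intensity = 0.065636 / 0.344178 × 100 = 19.1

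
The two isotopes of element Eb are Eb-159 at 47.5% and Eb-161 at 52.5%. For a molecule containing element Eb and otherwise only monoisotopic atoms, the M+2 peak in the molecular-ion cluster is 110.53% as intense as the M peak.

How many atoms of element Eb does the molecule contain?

1

The M+2/M ratio from n Eb atoms is n · q/p = n · 0.525/0.475.
n = 1.1053 × 0.475/0.525 = 1.00 ≈ 1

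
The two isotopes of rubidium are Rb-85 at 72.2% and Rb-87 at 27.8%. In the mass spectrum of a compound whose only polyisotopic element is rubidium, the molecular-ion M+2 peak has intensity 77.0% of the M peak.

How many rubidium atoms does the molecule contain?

The M+2/M ratio from n Rb atoms is n · q/p = n · 0.278/0.722.
n = 0.770 × 0.722/0.278 = 2.00 ≈ 2

2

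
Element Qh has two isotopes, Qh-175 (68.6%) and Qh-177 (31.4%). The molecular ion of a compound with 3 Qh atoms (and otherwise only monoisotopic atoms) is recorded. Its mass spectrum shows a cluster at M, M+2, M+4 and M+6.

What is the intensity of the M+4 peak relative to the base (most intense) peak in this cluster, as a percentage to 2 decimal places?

Binomial terms of (0.686 + 0.314)^3: M 0.3228, M+2 0.4433, M+4 0.2029, M+6 0.0310 → M+2 is the base peak.
P(M+2) = C(3,1) × 0.686^2 × 0.314^1 = 3 × 0.470596 × 0.3140 = 0.443301 (base)
P(M+4) = C(3,2) × 0.686^1 × 0.314^2 = 3 × 0.6860 × 0.098596 = 0.202911
Relative intensity = 0.202911 / 0.443301 × 100 = 45.77

45.77%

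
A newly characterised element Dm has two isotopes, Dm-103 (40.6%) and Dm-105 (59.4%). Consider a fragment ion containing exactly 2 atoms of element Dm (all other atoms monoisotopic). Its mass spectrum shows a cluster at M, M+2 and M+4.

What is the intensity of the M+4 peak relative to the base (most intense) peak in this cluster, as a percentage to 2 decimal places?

Term probabilities: M 0.1648, M+2 0.4823, M+4 0.3528. Base peak = M+2.
P(M+2) = C(2,1) × 0.406^1 × 0.594^1 = 2 × 0.4060 × 0.5940 = 0.482328 (base)
P(M+4) = C(2,2) × 0.406^0 × 0.594^2 = 1 × 1.0000 × 0.352836 = 0.352836
Relative intensity = 0.352836 / 0.482328 × 100 = 73.15

73.15%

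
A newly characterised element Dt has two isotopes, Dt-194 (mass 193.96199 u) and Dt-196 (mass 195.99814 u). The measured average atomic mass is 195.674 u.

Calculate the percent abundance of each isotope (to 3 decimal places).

Dt-194: 15.919%, Dt-196: 84.081%

Let x be the fractional abundance of Dt-194; then Dt-196 has abundance 1 − x.
193.96199·x + 195.99814·(1 − x) = 195.674
(193.96199 − 195.99814)·x = 195.674 − 195.99814
x = -0.32414 / -2.03615 = 0.15919 → 15.919% Dt-194, 84.081% Dt-196.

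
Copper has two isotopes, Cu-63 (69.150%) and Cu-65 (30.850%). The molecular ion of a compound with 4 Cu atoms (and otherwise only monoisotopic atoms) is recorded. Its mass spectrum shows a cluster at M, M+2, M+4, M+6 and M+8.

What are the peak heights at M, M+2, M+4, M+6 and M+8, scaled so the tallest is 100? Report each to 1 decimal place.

Each Cu atom is independently Cu-63 (p = 0.69150) or Cu-65 (q = 0.30850); the cluster is the binomial expansion (p + q)^4.
P(M) = 0.69150^4 = 0.228649
P(M+2) = 4 × 0.69150^3 × 0.30850^1 = 0.408030
P(M+4) = 6 × 0.69150^2 × 0.30850^2 = 0.273052
P(M+6) = 4 × 0.69150^1 × 0.30850^3 = 0.081212
P(M+8) = 0.30850^4 = 0.009058
The M+2 peak is largest (0.408030); scaling to 100 gives 56.0 : 100.0 : 66.9 : 19.9 : 2.2.

56.0 : 100.0 : 66.9 : 19.9 : 2.2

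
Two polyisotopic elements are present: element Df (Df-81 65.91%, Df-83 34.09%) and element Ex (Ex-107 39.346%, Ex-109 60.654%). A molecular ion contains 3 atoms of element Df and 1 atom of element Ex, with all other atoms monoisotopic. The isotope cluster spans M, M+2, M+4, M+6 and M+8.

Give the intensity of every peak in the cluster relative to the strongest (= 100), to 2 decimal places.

31.30 : 96.83 : 100.00 : 43.06 : 6.68

Element Df pattern (n=3): 0.28632148 : 0.44427398 : 0.22978759 : 0.03961695
Element Ex pattern (n=1): 0.39346 : 0.60654
Convolve the two distributions (both contribute in 2-u steps):
  M: 0.28632148×0.39346 = 0.112656
  M+2: 0.28632148×0.60654 + 0.44427398×0.39346 = 0.348469
  M+4: 0.44427398×0.60654 + 0.22978759×0.39346 = 0.359882
  M+6: 0.22978759×0.60654 + 0.03961695×0.39346 = 0.154963
  M+8: 0.03961695×0.60654 = 0.024029
Scale to base peak (0.359882) = 100: 31.30 : 96.83 : 100.00 : 43.06 : 6.68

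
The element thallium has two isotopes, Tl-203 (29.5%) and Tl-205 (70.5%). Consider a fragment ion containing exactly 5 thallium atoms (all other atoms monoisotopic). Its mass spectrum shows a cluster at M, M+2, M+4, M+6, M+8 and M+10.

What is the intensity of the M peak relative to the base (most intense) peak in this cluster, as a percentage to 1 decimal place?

0.6%

Binomial terms of (0.295 + 0.705)^5: M 0.0022, M+2 0.0267, M+4 0.1276, M+6 0.3049, M+8 0.3644, M+10 0.1742 → M+8 is the base peak.
P(M+8) = C(5,4) × 0.295^1 × 0.705^4 = 5 × 0.2950 × 0.24703385 = 0.364375 (base)
P(M) = C(5,0) × 0.295^5 × 0.705^0 = 1 × 0.00223414 × 1.0000 = 0.002234
Relative intensity = 0.002234 / 0.364375 × 100 = 0.6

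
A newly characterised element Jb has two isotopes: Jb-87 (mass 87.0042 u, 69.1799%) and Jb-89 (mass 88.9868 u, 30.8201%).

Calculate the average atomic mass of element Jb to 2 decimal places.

Average mass = Σ (abundance × isotope mass) = 0.691799 × 87.0042 + 0.308201 × 88.9868
= 60.18942 + 27.42582 = 87.61524 u

87.62 u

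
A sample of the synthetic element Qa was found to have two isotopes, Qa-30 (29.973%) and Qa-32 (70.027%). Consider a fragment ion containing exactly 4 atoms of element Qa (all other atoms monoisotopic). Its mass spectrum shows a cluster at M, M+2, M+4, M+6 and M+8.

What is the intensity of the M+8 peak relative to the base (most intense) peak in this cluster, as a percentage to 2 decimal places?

58.41%

Term probabilities: M 0.0081, M+2 0.0754, M+4 0.2643, M+6 0.4117, M+8 0.2405. Base peak = M+6.
P(M+6) = C(4,3) × 0.29973^1 × 0.70027^3 = 4 × 0.29973 × 0.34339705 = 0.411706 (base)
P(M+8) = C(4,4) × 0.29973^0 × 0.70027^4 = 1 × 1.0000 × 0.24047065 = 0.240471
Relative intensity = 0.240471 / 0.411706 × 100 = 58.41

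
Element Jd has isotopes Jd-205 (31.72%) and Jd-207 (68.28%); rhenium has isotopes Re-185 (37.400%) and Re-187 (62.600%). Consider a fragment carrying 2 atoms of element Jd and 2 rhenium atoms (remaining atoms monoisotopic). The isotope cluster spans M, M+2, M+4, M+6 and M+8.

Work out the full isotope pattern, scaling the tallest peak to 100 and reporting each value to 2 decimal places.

3.63 : 27.75 : 79.23 : 100.00 : 47.08

Element Jd pattern (n=2): 0.10061584 : 0.43316832 : 0.46621584
Rhenium pattern (n=2): 0.139876 : 0.468248 : 0.391876
Convolve the two distributions (both contribute in 2-u steps):
  M: 0.10061584×0.139876 = 0.014074
  M+2: 0.10061584×0.468248 + 0.43316832×0.139876 = 0.107703
  M+4: 0.10061584×0.391876 + 0.43316832×0.468248 + 0.46621584×0.139876 = 0.307472
  M+6: 0.43316832×0.391876 + 0.46621584×0.468248 = 0.388053
  M+8: 0.46621584×0.391876 = 0.182699
Scale to base peak (0.388053) = 100: 3.63 : 27.75 : 79.23 : 100.00 : 47.08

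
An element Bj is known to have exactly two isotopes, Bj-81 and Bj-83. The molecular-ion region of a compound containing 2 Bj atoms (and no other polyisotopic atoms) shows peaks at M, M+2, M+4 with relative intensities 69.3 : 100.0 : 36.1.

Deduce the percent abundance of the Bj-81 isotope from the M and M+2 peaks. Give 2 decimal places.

Write p for the Bj-81 fraction. I(M+2)/I(M) = [C(2,1)·p^1·(1−p)] / p^2 = 2·(1−p)/p = 100.0/69.3 = 1.4430
(1−p)/p = 1.4430/2 = 0.7215  ⇒  p = 1/(1 + 0.7215) = 0.5809
Bj-81: 58.09%, Bj-83: 41.91%.

58.09%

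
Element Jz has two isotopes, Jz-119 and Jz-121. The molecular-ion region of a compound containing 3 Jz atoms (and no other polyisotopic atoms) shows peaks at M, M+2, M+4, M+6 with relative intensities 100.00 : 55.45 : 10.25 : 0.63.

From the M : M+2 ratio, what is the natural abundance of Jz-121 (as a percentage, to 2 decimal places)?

15.60%

Let p = fractional abundance of Jz-119. I(M+2)/I(M) = [C(3,1)·p^2·(1−p)] / p^3 = 3·(1−p)/p = 55.45/100.00 = 0.5545
(1−p)/p = 0.5545/3 = 0.1848  ⇒  p = 1/(1 + 0.1848) = 0.8440
Jz-119: 84.40%, Jz-121: 15.60%.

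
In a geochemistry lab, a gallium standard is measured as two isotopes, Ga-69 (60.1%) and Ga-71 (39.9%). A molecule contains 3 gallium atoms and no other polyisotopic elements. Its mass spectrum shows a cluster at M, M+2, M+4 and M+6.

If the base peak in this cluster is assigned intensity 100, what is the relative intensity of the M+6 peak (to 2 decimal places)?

14.69

Binomial terms of (0.601 + 0.399)^3: M 0.2171, M+2 0.4324, M+4 0.2870, M+6 0.0635 → M+2 is the base peak.
P(M+2) = C(3,1) × 0.601^2 × 0.399^1 = 3 × 0.361201 × 0.3990 = 0.432358 (base)
P(M+6) = C(3,3) × 0.601^0 × 0.399^3 = 1 × 1.0000 × 0.0635212 = 0.063521
Relative intensity = 0.063521 / 0.432358 × 100 = 14.69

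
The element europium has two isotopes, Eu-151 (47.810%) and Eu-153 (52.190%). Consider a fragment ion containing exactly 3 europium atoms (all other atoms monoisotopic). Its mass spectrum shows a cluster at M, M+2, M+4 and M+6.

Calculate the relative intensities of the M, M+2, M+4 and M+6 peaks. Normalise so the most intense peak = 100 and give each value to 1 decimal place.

Expanding (0.47810 + 0.52190)^3:
P(M) = 0.47810^3 = 0.109284
P(M+2) = 3 × 0.47810^2 × 0.52190^1 = 0.357887
P(M+4) = 3 × 0.47810^1 × 0.52190^2 = 0.390674
P(M+6) = 0.52190^3 = 0.142155
The M+4 peak is largest (0.390674); scaling to 100 gives 28.0 : 91.6 : 100.0 : 36.4.

28.0 : 91.6 : 100.0 : 36.4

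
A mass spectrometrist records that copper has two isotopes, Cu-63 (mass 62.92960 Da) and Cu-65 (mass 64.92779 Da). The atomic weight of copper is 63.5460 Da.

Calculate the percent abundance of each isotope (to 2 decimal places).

Cu-63: 69.15%, Cu-65: 30.85%

Let x be the fractional abundance of Cu-63; then Cu-65 has abundance 1 − x.
62.92960·x + 64.92779·(1 − x) = 63.5460
(62.92960 − 64.92779)·x = 63.5460 − 64.92779
x = -1.38179 / -1.99819 = 0.69152 → 69.15% Cu-63, 30.85% Cu-65.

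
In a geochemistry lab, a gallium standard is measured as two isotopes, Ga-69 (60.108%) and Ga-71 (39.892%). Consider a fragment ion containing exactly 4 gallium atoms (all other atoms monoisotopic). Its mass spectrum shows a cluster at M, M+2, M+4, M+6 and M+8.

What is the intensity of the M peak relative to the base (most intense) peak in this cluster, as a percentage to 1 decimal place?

37.7%

(0.60108 + 0.39892)^4 gives M 0.1305, M+2 0.3465, M+4 0.3450, M+6 0.1526, M+8 0.0253; the largest is M+2.
P(M+2) = C(4,1) × 0.60108^3 × 0.39892^1 = 4 × 0.2171685 × 0.39892 = 0.346531 (base)
P(M) = C(4,0) × 0.60108^4 × 0.39892^0 = 1 × 0.13053564 × 1.0000 = 0.130536
Relative intensity = 0.130536 / 0.346531 × 100 = 37.7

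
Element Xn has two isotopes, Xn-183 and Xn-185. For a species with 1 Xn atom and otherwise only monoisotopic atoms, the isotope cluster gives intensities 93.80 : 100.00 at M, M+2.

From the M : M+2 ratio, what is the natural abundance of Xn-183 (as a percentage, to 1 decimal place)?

48.4%

Let p = fractional abundance of Xn-183. I(M+2)/I(M) = [C(1,1)·p^0·(1−p)] / p^1 = 1·(1−p)/p = 100.00/93.80 = 1.0661
(1−p)/p = 1.0661/1 = 1.0661  ⇒  p = 1/(1 + 1.0661) = 0.4840
Xn-183: 48.4%, Xn-185: 51.6%.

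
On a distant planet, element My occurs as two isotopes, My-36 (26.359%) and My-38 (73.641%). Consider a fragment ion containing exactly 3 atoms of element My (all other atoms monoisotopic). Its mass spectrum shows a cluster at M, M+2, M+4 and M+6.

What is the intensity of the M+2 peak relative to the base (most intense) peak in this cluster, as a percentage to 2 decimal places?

35.79%

Binomial terms of (0.26359 + 0.73641)^3: M 0.0183, M+2 0.1535, M+4 0.4288, M+6 0.3994 → M+4 is the base peak.
P(M+4) = C(3,2) × 0.26359^1 × 0.73641^2 = 3 × 0.26359 × 0.54229969 = 0.428834 (base)
P(M+2) = C(3,1) × 0.26359^2 × 0.73641^1 = 3 × 0.06947969 × 0.73641 = 0.153497
Relative intensity = 0.153497 / 0.428834 × 100 = 35.79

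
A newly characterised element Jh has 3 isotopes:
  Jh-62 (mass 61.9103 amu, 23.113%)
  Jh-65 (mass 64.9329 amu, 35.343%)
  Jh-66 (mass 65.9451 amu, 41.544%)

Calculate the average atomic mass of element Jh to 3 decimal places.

Ar = Σ fᵢ·mᵢ = 0.23113 × 61.9103 + 0.35343 × 64.9329 + 0.41544 × 65.9451
= 14.30933 + 22.94923 + 27.39623 = 64.65479 amu

64.655 amu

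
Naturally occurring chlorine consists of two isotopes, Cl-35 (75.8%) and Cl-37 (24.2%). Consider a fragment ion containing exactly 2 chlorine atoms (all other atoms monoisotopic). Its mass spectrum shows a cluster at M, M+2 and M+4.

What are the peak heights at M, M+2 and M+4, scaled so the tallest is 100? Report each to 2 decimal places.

Each Cl atom is independently Cl-35 (p = 0.758) or Cl-37 (q = 0.242); the cluster is the binomial expansion (p + q)^2.
P(M) = 0.758^2 = 0.574564
P(M+2) = 2 × 0.758^1 × 0.242^1 = 0.366872
P(M+4) = 0.242^2 = 0.058564
The M peak is largest (0.574564); scaling to 100 gives 100.00 : 63.85 : 10.19.

100.00 : 63.85 : 10.19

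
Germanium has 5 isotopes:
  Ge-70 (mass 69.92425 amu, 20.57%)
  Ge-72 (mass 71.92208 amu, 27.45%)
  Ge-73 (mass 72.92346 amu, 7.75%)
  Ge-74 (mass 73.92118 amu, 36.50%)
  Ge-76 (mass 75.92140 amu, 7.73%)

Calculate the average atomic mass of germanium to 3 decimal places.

Average mass = Σ (abundance × isotope mass) = 0.2057 × 69.92425 + 0.2745 × 71.92208 + 0.0775 × 72.92346 + 0.3650 × 73.92118 + 0.0773 × 75.92140
= 14.383418 + 19.742611 + 5.651568 + 26.981231 + 5.868724 = 72.627552 amu

72.628 amu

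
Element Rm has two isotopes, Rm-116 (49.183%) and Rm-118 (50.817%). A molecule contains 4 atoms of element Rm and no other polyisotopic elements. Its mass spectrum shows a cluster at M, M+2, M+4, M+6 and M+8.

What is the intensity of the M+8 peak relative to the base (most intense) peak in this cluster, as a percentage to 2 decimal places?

17.79%

Term probabilities: M 0.0585, M+2 0.2418, M+4 0.3748, M+6 0.2582, M+8 0.0667. Base peak = M+4.
P(M+4) = C(4,2) × 0.49183^2 × 0.50817^2 = 6 × 0.24189675 × 0.25823675 = 0.374800 (base)
P(M+8) = C(4,4) × 0.49183^0 × 0.50817^4 = 1 × 1.0000 × 0.06668622 = 0.066686
Relative intensity = 0.066686 / 0.374800 × 100 = 17.79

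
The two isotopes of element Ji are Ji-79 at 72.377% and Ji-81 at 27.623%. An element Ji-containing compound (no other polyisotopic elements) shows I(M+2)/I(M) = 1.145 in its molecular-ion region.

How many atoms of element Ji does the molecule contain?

For n independent Ji atoms, I(M+2)/I(M) = n · (abundance Ji-81) / (abundance Ji-79) = n · 0.27623/0.72377.
n = 1.145 × 0.72377/0.27623 = 3.00 ≈ 3

3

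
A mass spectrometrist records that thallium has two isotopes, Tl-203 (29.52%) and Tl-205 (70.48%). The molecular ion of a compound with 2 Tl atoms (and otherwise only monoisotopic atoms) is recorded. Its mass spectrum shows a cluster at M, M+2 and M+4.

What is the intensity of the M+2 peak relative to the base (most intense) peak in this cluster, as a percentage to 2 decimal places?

Term probabilities: M 0.0871, M+2 0.4161, M+4 0.4967. Base peak = M+4.
P(M+4) = C(2,2) × 0.2952^0 × 0.7048^2 = 1 × 1.0000 × 0.49674304 = 0.496743 (base)
P(M+2) = C(2,1) × 0.2952^1 × 0.7048^1 = 2 × 0.2952 × 0.7048 = 0.416114
Relative intensity = 0.416114 / 0.496743 × 100 = 83.77

83.77%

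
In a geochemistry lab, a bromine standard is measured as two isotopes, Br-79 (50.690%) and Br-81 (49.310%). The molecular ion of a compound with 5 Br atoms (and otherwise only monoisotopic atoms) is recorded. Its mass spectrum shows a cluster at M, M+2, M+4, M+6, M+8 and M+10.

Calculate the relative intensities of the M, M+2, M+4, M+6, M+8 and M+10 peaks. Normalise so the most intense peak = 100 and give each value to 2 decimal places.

10.57 : 51.40 : 100.00 : 97.28 : 47.31 : 9.21

Expanding (0.50690 + 0.49310)^5:
P(M) = 0.50690^5 = 0.033467
P(M+2) = 5 × 0.50690^4 × 0.49310^1 = 0.162777
P(M+4) = 10 × 0.50690^3 × 0.49310^2 = 0.316692
P(M+6) = 10 × 0.50690^2 × 0.49310^3 = 0.308070
P(M+8) = 5 × 0.50690^1 × 0.49310^4 = 0.149842
P(M+10) = 0.49310^5 = 0.029152
The M+4 peak is largest (0.316692); scaling to 100 gives 10.57 : 51.40 : 100.00 : 97.28 : 47.31 : 9.21.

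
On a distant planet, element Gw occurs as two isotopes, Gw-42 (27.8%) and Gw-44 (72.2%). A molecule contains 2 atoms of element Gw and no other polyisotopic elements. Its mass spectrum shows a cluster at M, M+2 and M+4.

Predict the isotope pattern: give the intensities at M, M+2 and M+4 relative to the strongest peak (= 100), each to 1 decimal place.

14.8 : 77.0 : 100.0

The 2 Gw atoms are independent, so intensities follow the terms of (0.278 + 0.722)^2.
P(M) = 0.278^2 = 0.077284
P(M+2) = 2 × 0.278^1 × 0.722^1 = 0.401432
P(M+4) = 0.722^2 = 0.521284
The M+4 peak is largest (0.521284); scaling to 100 gives 14.8 : 77.0 : 100.0.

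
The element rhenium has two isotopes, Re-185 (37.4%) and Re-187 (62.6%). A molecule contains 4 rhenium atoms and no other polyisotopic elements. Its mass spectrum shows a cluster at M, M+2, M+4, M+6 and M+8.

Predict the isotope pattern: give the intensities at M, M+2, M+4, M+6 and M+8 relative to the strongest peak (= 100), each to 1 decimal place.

Expanding (0.374 + 0.626)^4:
P(M) = 0.374^4 = 0.019565
P(M+2) = 4 × 0.374^3 × 0.626^1 = 0.130993
P(M+4) = 6 × 0.374^2 × 0.626^2 = 0.328884
P(M+6) = 4 × 0.374^1 × 0.626^3 = 0.366990
P(M+8) = 0.626^4 = 0.153567
The M+6 peak is largest (0.366990); scaling to 100 gives 5.3 : 35.7 : 89.6 : 100.0 : 41.8.

5.3 : 35.7 : 89.6 : 100.0 : 41.8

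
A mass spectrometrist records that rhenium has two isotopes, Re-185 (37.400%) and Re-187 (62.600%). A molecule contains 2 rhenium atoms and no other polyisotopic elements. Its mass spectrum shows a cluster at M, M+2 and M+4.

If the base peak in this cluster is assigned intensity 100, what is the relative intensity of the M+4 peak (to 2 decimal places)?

Binomial terms of (0.37400 + 0.62600)^2: M 0.1399, M+2 0.4682, M+4 0.3919 → M+2 is the base peak.
P(M+2) = C(2,1) × 0.37400^1 × 0.62600^1 = 2 × 0.3740 × 0.6260 = 0.468248 (base)
P(M+4) = C(2,2) × 0.37400^0 × 0.62600^2 = 1 × 1.0000 × 0.391876 = 0.391876
Relative intensity = 0.391876 / 0.468248 × 100 = 83.69

83.69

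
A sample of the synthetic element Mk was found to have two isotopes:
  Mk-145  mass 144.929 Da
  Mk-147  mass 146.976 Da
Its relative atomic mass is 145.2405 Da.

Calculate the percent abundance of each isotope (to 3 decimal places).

Let x be the fractional abundance of Mk-145; then Mk-147 has abundance 1 − x.
144.929·x + 146.976·(1 − x) = 145.2405
(144.929 − 146.976)·x = 145.2405 − 146.976
x = -1.7355 / -2.047 = 0.84783 → 84.783% Mk-145, 15.217% Mk-147.

Mk-145: 84.783%, Mk-147: 15.217%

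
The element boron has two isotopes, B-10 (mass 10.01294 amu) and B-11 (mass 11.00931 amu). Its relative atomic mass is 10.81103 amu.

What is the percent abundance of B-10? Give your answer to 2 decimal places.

19.90%

With x = fraction of B-10 (so B-11 is 1 − x):
10.01294·x + 11.00931·(1 − x) = 10.81103
(10.01294 − 11.00931)·x = 10.81103 − 11.00931
x = -0.19828 / -0.99637 = 0.19900 → 19.90% B-10, 80.10% B-11.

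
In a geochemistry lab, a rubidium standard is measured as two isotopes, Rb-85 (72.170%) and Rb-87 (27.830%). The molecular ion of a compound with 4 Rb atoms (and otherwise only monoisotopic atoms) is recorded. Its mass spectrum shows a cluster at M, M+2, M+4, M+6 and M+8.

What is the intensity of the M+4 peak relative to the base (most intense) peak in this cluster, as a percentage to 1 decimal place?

57.8%

Term probabilities: M 0.2713, M+2 0.4184, M+4 0.2420, M+6 0.0622, M+8 0.0060. Base peak = M+2.
P(M+2) = C(4,1) × 0.72170^3 × 0.27830^1 = 4 × 0.37589809 × 0.2783 = 0.418450 (base)
P(M+4) = C(4,2) × 0.72170^2 × 0.27830^2 = 6 × 0.52085089 × 0.07745089 = 0.242042
Relative intensity = 0.242042 / 0.418450 × 100 = 57.8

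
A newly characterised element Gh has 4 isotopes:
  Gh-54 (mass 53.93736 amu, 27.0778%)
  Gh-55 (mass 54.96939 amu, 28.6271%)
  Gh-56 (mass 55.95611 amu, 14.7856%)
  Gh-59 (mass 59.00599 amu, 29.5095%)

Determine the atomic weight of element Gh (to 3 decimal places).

56.027 amu

The abundance-weighted mean is 0.270778 × 53.93736 + 0.286271 × 54.96939 + 0.147856 × 55.95611 + 0.295095 × 59.00599
= 14.605050 + 15.736142 + 8.273447 + 17.412373 = 56.027012 amu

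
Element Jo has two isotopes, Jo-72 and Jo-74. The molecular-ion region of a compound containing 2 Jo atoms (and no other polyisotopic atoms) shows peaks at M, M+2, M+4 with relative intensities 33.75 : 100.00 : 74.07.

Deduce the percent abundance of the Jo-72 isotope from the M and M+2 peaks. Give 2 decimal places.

40.30%

If p is the fraction of Jo that is Jo-72, then I(M+2)/I(M) = [C(2,1)·p^1·(1−p)] / p^2 = 2·(1−p)/p = 100.00/33.75 = 2.9630
(1−p)/p = 2.9630/2 = 1.4815  ⇒  p = 1/(1 + 1.4815) = 0.4030
Jo-72: 40.30%, Jo-74: 59.70%.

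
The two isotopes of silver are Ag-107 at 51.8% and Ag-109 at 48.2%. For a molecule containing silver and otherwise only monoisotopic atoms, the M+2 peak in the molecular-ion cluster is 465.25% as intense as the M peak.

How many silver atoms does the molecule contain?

5

With n Ag atoms, P(M+2)/P(M) = C(n,1)·p^(n−1)q / p^n = n·q/p = n · 0.482/0.518.
n = 4.6525 × 0.518/0.482 = 5.00 ≈ 5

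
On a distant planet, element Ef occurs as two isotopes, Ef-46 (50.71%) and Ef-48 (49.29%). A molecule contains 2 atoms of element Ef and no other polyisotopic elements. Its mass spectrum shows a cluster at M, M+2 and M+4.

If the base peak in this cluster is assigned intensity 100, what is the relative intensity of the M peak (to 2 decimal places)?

Term probabilities: M 0.2572, M+2 0.4999, M+4 0.2430. Base peak = M+2.
P(M+2) = C(2,1) × 0.5071^1 × 0.4929^1 = 2 × 0.5071 × 0.4929 = 0.499899 (base)
P(M) = C(2,0) × 0.5071^2 × 0.4929^0 = 1 × 0.25715041 × 1.0000 = 0.257150
Relative intensity = 0.257150 / 0.499899 × 100 = 51.44

51.44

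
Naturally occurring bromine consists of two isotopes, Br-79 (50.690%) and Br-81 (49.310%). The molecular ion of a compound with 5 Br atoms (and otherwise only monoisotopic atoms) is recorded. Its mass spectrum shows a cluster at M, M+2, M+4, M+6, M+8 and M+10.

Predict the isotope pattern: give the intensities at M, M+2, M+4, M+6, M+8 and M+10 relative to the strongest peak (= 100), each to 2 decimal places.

The 5 Br atoms are independent, so intensities follow the terms of (0.50690 + 0.49310)^5.
P(M) = 0.50690^5 = 0.033467
P(M+2) = 5 × 0.50690^4 × 0.49310^1 = 0.162777
P(M+4) = 10 × 0.50690^3 × 0.49310^2 = 0.316692
P(M+6) = 10 × 0.50690^2 × 0.49310^3 = 0.308070
P(M+8) = 5 × 0.50690^1 × 0.49310^4 = 0.149842
P(M+10) = 0.49310^5 = 0.029152
The M+4 peak is largest (0.316692); scaling to 100 gives 10.57 : 51.40 : 100.00 : 97.28 : 47.31 : 9.21.

10.57 : 51.40 : 100.00 : 97.28 : 47.31 : 9.21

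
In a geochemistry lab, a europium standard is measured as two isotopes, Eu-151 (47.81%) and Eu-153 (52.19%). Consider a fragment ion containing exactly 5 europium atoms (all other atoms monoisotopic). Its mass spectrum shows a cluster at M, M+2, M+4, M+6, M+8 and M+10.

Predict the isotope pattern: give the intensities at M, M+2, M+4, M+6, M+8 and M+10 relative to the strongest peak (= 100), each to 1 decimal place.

Each Eu atom is independently Eu-151 (p = 0.4781) or Eu-153 (q = 0.5219); the cluster is the binomial expansion (p + q)^5.
P(M) = 0.4781^5 = 0.024980
P(M+2) = 5 × 0.4781^4 × 0.5219^1 = 0.136343
P(M+4) = 10 × 0.4781^3 × 0.5219^2 = 0.297667
P(M+6) = 10 × 0.4781^2 × 0.5219^3 = 0.324937
P(M+8) = 5 × 0.4781^1 × 0.5219^4 = 0.177353
P(M+10) = 0.5219^5 = 0.038720
The M+6 peak is largest (0.324937); scaling to 100 gives 7.7 : 42.0 : 91.6 : 100.0 : 54.6 : 11.9.

7.7 : 42.0 : 91.6 : 100.0 : 54.6 : 11.9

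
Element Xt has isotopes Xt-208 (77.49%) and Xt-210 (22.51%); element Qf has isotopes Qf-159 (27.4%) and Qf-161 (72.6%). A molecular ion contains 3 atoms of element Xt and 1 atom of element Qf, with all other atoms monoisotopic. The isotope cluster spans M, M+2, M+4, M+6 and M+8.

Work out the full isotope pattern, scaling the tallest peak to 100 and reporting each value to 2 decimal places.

28.40 : 100.00 : 72.77 : 19.75 : 1.84

Element Xt pattern (n=3): 0.46530421 : 0.4054974 : 0.11779257 : 0.01140582
Element Qf pattern (n=1): 0.2740 : 0.7260
Convolve the two distributions (both contribute in 2-u steps):
  M: 0.46530421×0.2740 = 0.127493
  M+2: 0.46530421×0.7260 + 0.4054974×0.2740 = 0.448917
  M+4: 0.4054974×0.7260 + 0.11779257×0.2740 = 0.326666
  M+6: 0.11779257×0.7260 + 0.01140582×0.2740 = 0.088643
  M+8: 0.01140582×0.7260 = 0.008281
Scale to base peak (0.448917) = 100: 28.40 : 100.00 : 72.77 : 19.75 : 1.84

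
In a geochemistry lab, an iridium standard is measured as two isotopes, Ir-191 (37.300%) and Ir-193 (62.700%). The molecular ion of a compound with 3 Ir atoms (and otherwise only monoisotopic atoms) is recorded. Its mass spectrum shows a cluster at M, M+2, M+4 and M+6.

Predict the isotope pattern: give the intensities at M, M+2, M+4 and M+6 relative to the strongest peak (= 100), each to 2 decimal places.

11.80 : 59.49 : 100.00 : 56.03

Expanding (0.37300 + 0.62700)^3:
P(M) = 0.37300^3 = 0.051895
P(M+2) = 3 × 0.37300^2 × 0.62700^1 = 0.261702
P(M+4) = 3 × 0.37300^1 × 0.62700^2 = 0.439911
P(M+6) = 0.62700^3 = 0.246492
The M+4 peak is largest (0.439911); scaling to 100 gives 11.80 : 59.49 : 100.00 : 56.03.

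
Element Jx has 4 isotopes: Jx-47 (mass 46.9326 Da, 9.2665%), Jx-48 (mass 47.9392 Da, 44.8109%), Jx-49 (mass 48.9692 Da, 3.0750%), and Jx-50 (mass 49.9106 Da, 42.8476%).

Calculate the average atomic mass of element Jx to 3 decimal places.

48.722 Da

Weight each isotope mass by its fractional abundance: 0.092665 × 46.9326 + 0.448109 × 47.9392 + 0.030750 × 48.9692 + 0.428476 × 49.9106
= 4.34901 + 21.48199 + 1.50580 + 21.38549 = 48.72229 Da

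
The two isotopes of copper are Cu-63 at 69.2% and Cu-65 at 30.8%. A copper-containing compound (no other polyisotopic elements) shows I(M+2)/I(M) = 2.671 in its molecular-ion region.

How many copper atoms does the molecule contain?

The M+2/M ratio from n Cu atoms is n · q/p = n · 0.308/0.692.
n = 2.671 × 0.692/0.308 = 6.00 ≈ 6

6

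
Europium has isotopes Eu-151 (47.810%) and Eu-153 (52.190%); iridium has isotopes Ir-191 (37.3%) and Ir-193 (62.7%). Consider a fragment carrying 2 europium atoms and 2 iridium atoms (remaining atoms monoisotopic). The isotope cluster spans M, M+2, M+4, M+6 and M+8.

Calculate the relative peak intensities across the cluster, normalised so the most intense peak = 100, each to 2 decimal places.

8.81 : 48.83 : 100.00 : 89.59 : 29.65

Europium pattern (n=2): 0.22857961 : 0.49904078 : 0.27237961
Iridium pattern (n=2): 0.139129 : 0.467742 : 0.393129
Convolve the two distributions (both contribute in 2-u steps):
  M: 0.22857961×0.139129 = 0.031802
  M+2: 0.22857961×0.467742 + 0.49904078×0.139129 = 0.176347
  M+4: 0.22857961×0.393129 + 0.49904078×0.467742 + 0.27237961×0.139129 = 0.361180
  M+6: 0.49904078×0.393129 + 0.27237961×0.467742 = 0.323591
  M+8: 0.27237961×0.393129 = 0.107080
Scale to base peak (0.361180) = 100: 8.81 : 48.83 : 100.00 : 89.59 : 29.65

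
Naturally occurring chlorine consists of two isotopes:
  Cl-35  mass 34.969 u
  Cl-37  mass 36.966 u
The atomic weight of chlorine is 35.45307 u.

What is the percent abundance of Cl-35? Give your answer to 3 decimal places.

75.760%

Writing the weighted mean with unknown fraction x of Cl-35:
34.969·x + 36.966·(1 − x) = 35.45307
(34.969 − 36.966)·x = 35.45307 − 36.966
x = -1.51293 / -1.997 = 0.75760 → 75.760% Cl-35, 24.240% Cl-37.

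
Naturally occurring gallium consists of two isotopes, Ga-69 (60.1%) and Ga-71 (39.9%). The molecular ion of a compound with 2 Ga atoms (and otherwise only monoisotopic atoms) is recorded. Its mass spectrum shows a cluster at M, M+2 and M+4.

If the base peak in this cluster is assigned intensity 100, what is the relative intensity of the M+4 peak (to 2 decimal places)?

33.19

Binomial terms of (0.601 + 0.399)^2: M 0.3612, M+2 0.4796, M+4 0.1592 → M+2 is the base peak.
P(M+2) = C(2,1) × 0.601^1 × 0.399^1 = 2 × 0.6010 × 0.3990 = 0.479598 (base)
P(M+4) = C(2,2) × 0.601^0 × 0.399^2 = 1 × 1.0000 × 0.159201 = 0.159201
Relative intensity = 0.159201 / 0.479598 × 100 = 33.19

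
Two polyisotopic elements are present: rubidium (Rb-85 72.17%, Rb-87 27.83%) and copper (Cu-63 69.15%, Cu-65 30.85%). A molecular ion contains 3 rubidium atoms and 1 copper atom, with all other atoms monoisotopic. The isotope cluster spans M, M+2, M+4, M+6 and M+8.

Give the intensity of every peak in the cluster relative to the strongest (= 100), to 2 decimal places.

Rubidium pattern (n=3): 0.37589809 : 0.43485841 : 0.16768892 : 0.02155458
Copper pattern (n=1): 0.6915 : 0.3085
Convolve the two distributions (both contribute in 2-u steps):
  M: 0.37589809×0.6915 = 0.259934
  M+2: 0.37589809×0.3085 + 0.43485841×0.6915 = 0.416669
  M+4: 0.43485841×0.3085 + 0.16768892×0.6915 = 0.250111
  M+6: 0.16768892×0.3085 + 0.02155458×0.6915 = 0.066637
  M+8: 0.02155458×0.3085 = 0.006650
Scale to base peak (0.416669) = 100: 62.38 : 100.00 : 60.03 : 15.99 : 1.60

62.38 : 100.00 : 60.03 : 15.99 : 1.60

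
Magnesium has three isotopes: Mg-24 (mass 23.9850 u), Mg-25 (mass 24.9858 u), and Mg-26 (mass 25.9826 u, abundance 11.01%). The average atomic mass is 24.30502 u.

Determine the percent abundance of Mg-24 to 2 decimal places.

The remaining 88.99% is split between Mg-24 (fraction x) and Mg-25 (fraction 0.8899 − x).
Substituting: 23.9850x + 24.9858(0.8899 − x) = 21.44433574
(23.9850 − 24.9858)x = -0.79052768  ⇒  x = 0.78990, y = 0.10000
Mg-24: 78.99%, Mg-25: 10.00%.

78.99%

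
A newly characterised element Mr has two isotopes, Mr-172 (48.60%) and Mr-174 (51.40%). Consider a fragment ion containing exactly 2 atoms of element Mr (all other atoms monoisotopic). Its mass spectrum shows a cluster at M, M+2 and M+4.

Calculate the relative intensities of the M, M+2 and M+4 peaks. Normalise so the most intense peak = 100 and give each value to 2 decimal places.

The 2 Mr atoms are independent, so intensities follow the terms of (0.4860 + 0.5140)^2.
P(M) = 0.4860^2 = 0.236196
P(M+2) = 2 × 0.4860^1 × 0.5140^1 = 0.499608
P(M+4) = 0.5140^2 = 0.264196
The M+2 peak is largest (0.499608); scaling to 100 gives 47.28 : 100.00 : 52.88.

47.28 : 100.00 : 52.88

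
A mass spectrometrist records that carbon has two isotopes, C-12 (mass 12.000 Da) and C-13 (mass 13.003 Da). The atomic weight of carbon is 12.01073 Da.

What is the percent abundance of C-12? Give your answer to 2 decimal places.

98.93%

With x = fraction of C-12 (so C-13 is 1 − x):
12.000·x + 13.003·(1 − x) = 12.01073
(12.000 − 13.003)·x = 12.01073 − 13.003
x = -0.99227 / -1.003 = 0.98930 → 98.93% C-12, 1.07% C-13.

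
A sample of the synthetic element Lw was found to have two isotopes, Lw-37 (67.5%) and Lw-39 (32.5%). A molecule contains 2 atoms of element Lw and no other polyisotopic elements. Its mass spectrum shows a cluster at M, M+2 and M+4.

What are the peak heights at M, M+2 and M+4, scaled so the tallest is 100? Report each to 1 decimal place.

Each Lw atom is independently Lw-37 (p = 0.675) or Lw-39 (q = 0.325); the cluster is the binomial expansion (p + q)^2.
P(M) = 0.675^2 = 0.455625
P(M+2) = 2 × 0.675^1 × 0.325^1 = 0.438750
P(M+4) = 0.325^2 = 0.105625
The M peak is largest (0.455625); scaling to 100 gives 100.0 : 96.3 : 23.2.

100.0 : 96.3 : 23.2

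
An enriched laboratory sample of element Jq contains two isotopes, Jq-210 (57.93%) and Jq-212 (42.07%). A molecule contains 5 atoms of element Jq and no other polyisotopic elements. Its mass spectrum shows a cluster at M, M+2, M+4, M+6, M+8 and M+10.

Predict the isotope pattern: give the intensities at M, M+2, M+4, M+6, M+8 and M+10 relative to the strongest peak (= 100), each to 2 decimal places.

Expanding (0.5793 + 0.4207)^5:
P(M) = 0.5793^5 = 0.065241
P(M+2) = 5 × 0.5793^4 × 0.4207^1 = 0.236895
P(M+4) = 10 × 0.5793^3 × 0.4207^2 = 0.344077
P(M+6) = 10 × 0.5793^2 × 0.4207^3 = 0.249876
P(M+8) = 5 × 0.5793^1 × 0.4207^4 = 0.090733
P(M+10) = 0.4207^5 = 0.013178
The M+4 peak is largest (0.344077); scaling to 100 gives 18.96 : 68.85 : 100.00 : 72.62 : 26.37 : 3.83.

18.96 : 68.85 : 100.00 : 72.62 : 26.37 : 3.83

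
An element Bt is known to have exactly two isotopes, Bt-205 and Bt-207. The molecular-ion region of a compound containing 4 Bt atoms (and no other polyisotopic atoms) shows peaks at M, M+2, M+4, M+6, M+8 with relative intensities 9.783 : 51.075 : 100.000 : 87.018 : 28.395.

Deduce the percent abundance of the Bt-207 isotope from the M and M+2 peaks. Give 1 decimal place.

Write p for the Bt-205 fraction. I(M+2)/I(M) = [C(4,1)·p^3·(1−p)] / p^4 = 4·(1−p)/p = 51.075/9.783 = 5.2208
(1−p)/p = 5.2208/4 = 1.3052  ⇒  p = 1/(1 + 1.3052) = 0.4338
Bt-205: 43.4%, Bt-207: 56.6%.

56.6%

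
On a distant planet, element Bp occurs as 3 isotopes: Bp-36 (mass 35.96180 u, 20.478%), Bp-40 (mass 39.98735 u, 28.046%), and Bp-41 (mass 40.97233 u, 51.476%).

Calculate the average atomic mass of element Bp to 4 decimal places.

The abundance-weighted mean is 0.20478 × 35.96180 + 0.28046 × 39.98735 + 0.51476 × 40.97233
= 7.364257 + 11.214852 + 21.090917 = 39.670026 u

39.6700 u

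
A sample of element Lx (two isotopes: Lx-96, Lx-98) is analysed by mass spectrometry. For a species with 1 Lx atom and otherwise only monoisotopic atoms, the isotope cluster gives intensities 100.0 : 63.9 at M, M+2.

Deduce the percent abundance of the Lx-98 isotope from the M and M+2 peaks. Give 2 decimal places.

If p is the fraction of Lx that is Lx-96, then I(M+2)/I(M) = [C(1,1)·p^0·(1−p)] / p^1 = 1·(1−p)/p = 63.9/100.0 = 0.6390
(1−p)/p = 0.6390/1 = 0.6390  ⇒  p = 1/(1 + 0.6390) = 0.6101
Lx-96: 61.01%, Lx-98: 38.99%.

38.99%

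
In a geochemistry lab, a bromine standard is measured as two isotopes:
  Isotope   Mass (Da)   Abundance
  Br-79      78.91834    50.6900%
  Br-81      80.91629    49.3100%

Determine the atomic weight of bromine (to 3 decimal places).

79.904 Da

Weight each isotope mass by its fractional abundance: 0.506900 × 78.91834 + 0.493100 × 80.91629
= 40.003707 + 39.899823 = 79.903530 Da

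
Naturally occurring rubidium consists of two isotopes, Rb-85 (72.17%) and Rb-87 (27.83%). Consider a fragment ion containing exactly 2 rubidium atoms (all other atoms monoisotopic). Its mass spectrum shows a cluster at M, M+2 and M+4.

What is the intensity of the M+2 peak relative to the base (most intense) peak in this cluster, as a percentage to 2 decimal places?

77.12%

Binomial terms of (0.7217 + 0.2783)^2: M 0.5209, M+2 0.4017, M+4 0.0775 → M is the base peak.
P(M) = C(2,0) × 0.7217^2 × 0.2783^0 = 1 × 0.52085089 × 1.0000 = 0.520851 (base)
P(M+2) = C(2,1) × 0.7217^1 × 0.2783^1 = 2 × 0.7217 × 0.2783 = 0.401698
Relative intensity = 0.401698 / 0.520851 × 100 = 77.12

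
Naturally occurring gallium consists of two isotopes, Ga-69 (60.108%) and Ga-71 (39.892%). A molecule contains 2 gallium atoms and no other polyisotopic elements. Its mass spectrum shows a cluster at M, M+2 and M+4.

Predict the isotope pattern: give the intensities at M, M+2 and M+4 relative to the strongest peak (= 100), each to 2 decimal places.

75.34 : 100.00 : 33.18

The 2 Ga atoms are independent, so intensities follow the terms of (0.60108 + 0.39892)^2.
P(M) = 0.60108^2 = 0.361297
P(M+2) = 2 × 0.60108^1 × 0.39892^1 = 0.479566
P(M+4) = 0.39892^2 = 0.159137
The M+2 peak is largest (0.479566); scaling to 100 gives 75.34 : 100.00 : 33.18.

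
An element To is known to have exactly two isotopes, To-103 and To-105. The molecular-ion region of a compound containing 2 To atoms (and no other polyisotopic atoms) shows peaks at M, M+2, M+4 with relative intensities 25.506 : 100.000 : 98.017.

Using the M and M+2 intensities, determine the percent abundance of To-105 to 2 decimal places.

Let p = fractional abundance of To-103. I(M+2)/I(M) = [C(2,1)·p^1·(1−p)] / p^2 = 2·(1−p)/p = 100.000/25.506 = 3.9206
(1−p)/p = 3.9206/2 = 1.9603  ⇒  p = 1/(1 + 1.9603) = 0.3378
To-103: 33.78%, To-105: 66.22%.

66.22%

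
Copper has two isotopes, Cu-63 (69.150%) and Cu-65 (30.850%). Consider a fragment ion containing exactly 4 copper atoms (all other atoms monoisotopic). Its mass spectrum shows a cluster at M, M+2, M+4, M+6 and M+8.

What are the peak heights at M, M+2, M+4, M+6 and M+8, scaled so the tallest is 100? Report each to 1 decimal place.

Expanding (0.69150 + 0.30850)^4:
P(M) = 0.69150^4 = 0.228649
P(M+2) = 4 × 0.69150^3 × 0.30850^1 = 0.408030
P(M+4) = 6 × 0.69150^2 × 0.30850^2 = 0.273052
P(M+6) = 4 × 0.69150^1 × 0.30850^3 = 0.081212
P(M+8) = 0.30850^4 = 0.009058
The M+2 peak is largest (0.408030); scaling to 100 gives 56.0 : 100.0 : 66.9 : 19.9 : 2.2.

56.0 : 100.0 : 66.9 : 19.9 : 2.2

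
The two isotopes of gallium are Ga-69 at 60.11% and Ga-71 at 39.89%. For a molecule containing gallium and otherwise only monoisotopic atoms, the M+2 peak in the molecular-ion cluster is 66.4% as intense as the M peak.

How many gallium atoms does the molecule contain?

With n Ga atoms, P(M+2)/P(M) = C(n,1)·p^(n−1)q / p^n = n·q/p = n · 0.3989/0.6011.
n = 0.664 × 0.6011/0.3989 = 1.00 ≈ 1

1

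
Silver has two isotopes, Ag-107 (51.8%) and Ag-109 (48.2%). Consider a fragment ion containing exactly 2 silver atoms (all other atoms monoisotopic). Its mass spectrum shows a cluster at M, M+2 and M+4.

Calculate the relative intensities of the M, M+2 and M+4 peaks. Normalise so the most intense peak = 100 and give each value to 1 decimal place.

Expanding (0.518 + 0.482)^2:
P(M) = 0.518^2 = 0.268324
P(M+2) = 2 × 0.518^1 × 0.482^1 = 0.499352
P(M+4) = 0.482^2 = 0.232324
The M+2 peak is largest (0.499352); scaling to 100 gives 53.7 : 100.0 : 46.5.

53.7 : 100.0 : 46.5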